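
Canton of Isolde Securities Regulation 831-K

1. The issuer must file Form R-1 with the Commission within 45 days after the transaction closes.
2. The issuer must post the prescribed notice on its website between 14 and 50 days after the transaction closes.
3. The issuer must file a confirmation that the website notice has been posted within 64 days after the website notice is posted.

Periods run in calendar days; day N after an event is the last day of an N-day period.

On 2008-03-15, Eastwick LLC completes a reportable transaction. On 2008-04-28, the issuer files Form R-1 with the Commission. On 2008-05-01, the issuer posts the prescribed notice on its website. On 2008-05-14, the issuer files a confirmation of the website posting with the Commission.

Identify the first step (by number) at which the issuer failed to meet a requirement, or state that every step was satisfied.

None — every step was satisfied

(1) due by 2008-03-15 + 45 days = 2008-04-29; completed 2008-04-28, before the deadline.
(2) the permitted window runs from 2008-03-15 + 14 = 2008-03-29 to 2008-03-15 + 50 = 2008-05-04; 2008-05-01 falls inside that range.
(3) due by 2008-05-01 + 64 days = 2008-07-04; done 2008-05-14 — timely.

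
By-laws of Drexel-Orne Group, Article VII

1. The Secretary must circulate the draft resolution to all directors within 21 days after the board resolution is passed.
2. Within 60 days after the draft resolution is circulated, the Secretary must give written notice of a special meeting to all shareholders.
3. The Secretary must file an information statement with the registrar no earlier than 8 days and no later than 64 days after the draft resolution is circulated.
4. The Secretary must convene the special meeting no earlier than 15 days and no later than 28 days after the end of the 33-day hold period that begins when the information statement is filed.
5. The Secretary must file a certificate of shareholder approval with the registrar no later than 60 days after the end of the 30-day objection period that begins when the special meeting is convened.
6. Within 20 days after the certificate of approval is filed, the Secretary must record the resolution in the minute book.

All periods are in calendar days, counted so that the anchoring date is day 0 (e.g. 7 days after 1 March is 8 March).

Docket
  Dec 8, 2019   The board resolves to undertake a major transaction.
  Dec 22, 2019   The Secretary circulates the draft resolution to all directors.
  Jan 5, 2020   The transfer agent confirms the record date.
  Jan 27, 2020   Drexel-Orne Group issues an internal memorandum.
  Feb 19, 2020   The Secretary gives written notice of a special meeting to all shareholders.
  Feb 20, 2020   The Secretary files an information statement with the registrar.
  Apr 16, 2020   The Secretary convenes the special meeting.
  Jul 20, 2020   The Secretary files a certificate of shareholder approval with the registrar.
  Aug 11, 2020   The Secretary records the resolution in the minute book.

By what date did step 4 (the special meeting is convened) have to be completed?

The information statement is filed on Feb 20, 2020; the 33-day hold period therefore ends Mar 24, 2020, and step 4 runs from that date. The window is 15–28 days after Mar 24, 2020; it closes on Apr 21, 2020.

Apr 21, 2020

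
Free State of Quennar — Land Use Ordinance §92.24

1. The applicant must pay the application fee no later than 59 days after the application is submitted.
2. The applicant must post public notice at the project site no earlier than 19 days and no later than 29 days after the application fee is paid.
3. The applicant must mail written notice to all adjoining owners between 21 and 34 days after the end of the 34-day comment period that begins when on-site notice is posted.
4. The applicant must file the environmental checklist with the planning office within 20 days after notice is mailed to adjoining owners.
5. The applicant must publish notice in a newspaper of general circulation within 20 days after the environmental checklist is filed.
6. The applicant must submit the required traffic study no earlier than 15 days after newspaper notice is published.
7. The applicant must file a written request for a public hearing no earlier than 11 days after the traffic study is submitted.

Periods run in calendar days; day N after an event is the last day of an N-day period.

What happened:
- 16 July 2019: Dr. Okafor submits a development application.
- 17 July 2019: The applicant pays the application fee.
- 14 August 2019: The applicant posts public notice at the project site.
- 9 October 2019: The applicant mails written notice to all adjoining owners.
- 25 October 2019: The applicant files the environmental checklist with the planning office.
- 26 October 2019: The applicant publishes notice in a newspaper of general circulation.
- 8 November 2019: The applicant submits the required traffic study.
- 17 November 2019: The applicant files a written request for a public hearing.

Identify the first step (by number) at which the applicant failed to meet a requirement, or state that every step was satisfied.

Step 1 — counting 59 days from 16 July 2019 (when the application is submitted) gives a deadline of 13 September 2019; 17 July 2019 is within that limit.
Step 2 — 19 and 29 days from 17 July 2019 (when the application fee is paid) are 5 August 2019 and 15 August 2019 respectively; 14 August 2019 falls inside that range.
Step 3 — 21 and 34 days from 17 September 2019 (end of the 34-day comment period, which began when on-site notice is posted on 14 August 2019) are 8 October 2019 and 21 October 2019 respectively; 9 October 2019 falls inside that range.
Step 4 — counting 20 days from 9 October 2019 (when notice is mailed to adjoining owners) gives a deadline of 29 October 2019; done 25 October 2019 — timely.
Step 5 — counting 20 days from 25 October 2019 (when the environmental checklist is filed) gives a deadline of 14 November 2019; 26 October 2019 is within that limit.
Step 6 — must wait 15 days from 26 October 2019 (when newspaper notice is published), so not before 10 November 2019; acted on 8 November 2019, 2 days prematurely.
The procedure was therefore not followed at step 6.

Step 6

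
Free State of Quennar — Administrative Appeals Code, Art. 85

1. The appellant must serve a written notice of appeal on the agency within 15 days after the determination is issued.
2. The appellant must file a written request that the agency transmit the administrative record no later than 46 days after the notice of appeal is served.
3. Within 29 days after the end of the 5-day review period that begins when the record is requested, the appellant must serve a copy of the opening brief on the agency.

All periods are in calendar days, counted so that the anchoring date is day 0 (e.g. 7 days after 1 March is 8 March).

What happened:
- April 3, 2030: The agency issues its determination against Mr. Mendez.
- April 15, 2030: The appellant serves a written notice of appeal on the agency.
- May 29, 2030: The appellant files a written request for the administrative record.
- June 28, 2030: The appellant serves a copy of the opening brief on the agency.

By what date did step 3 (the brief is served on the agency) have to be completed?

The record is requested on May 29, 2030; the 5-day review period therefore ends June 3, 2030, and step 3 runs from that date. 29 days after June 3, 2030 is July 2, 2030.

July 2, 2030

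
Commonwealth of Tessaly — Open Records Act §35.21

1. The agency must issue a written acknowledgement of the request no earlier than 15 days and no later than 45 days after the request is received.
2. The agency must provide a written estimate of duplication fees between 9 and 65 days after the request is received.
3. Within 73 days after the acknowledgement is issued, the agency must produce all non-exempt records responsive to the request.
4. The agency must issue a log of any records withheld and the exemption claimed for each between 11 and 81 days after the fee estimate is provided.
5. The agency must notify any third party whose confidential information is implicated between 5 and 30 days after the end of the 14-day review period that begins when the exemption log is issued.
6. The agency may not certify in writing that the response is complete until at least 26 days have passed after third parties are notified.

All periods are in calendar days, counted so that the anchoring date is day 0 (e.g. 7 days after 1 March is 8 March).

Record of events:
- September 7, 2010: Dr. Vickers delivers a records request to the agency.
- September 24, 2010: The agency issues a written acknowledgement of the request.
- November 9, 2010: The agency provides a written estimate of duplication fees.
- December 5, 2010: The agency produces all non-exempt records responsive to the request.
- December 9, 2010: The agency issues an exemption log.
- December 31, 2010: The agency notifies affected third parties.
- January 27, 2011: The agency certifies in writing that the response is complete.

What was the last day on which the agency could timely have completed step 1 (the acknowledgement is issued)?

Step 1 runs from September 7, 2010, when the request is received. The window is 15–45 days after September 7, 2010; it closes on October 22, 2010.

October 22, 2010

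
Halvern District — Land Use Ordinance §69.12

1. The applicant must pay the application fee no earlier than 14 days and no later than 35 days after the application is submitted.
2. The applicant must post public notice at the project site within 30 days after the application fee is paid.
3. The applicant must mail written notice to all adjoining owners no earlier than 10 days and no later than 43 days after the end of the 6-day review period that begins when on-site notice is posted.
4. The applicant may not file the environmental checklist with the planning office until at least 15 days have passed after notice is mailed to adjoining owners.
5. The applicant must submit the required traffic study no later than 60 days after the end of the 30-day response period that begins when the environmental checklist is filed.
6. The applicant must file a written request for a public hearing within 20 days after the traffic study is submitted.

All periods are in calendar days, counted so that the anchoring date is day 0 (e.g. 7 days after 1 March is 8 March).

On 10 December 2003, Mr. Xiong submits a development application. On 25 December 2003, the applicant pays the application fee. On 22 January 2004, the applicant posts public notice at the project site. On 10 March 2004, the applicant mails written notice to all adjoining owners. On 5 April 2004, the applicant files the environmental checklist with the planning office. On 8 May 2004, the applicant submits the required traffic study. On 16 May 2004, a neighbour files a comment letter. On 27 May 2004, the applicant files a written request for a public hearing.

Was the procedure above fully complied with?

Step 1: the window is 14–35 days after 10 December 2003 (when the application is submitted), so 24 December 2003 through 14 January 2004; done 25 December 2003, which is between those dates.
Step 2: 30 days after 25 December 2003 (when the application fee is paid) is 24 January 2004; done 22 January 2004 — timely.
Step 3: the window is 10–43 days after 28 January 2004 (end of the 6-day review period, which began when on-site notice is posted on 22 January 2004), so 7 February 2004 through 11 March 2004; done 10 March 2004, which is between those dates.
Step 4: the earliest permitted date is 15 days after 10 March 2004 (when notice is mailed to adjoining owners), i.e. 25 March 2004; 5 April 2004 is on or after that date.
Step 5: 60 days after 5 May 2004 (end of the 30-day response period, which began when the environmental checklist is filed on 5 April 2004) is 4 July 2004; completed 8 May 2004, before the deadline.
Step 6: 20 days after 8 May 2004 (when the traffic study is submitted) is 28 May 2004; completed 27 May 2004, before the deadline.

Yes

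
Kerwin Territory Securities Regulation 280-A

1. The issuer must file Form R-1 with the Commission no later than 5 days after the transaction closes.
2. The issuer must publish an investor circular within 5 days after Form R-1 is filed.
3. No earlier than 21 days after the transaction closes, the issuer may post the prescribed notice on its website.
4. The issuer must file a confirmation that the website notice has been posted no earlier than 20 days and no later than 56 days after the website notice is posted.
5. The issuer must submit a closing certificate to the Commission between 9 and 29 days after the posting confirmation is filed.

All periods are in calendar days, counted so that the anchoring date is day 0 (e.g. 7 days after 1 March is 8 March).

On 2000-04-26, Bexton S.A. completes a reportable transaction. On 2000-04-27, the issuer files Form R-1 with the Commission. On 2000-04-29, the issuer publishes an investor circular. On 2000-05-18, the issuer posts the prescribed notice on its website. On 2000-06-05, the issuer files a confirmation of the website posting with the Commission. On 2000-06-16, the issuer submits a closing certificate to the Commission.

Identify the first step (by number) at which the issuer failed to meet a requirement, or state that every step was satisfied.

Step 4

Step 1 — counting 5 days from 2000-04-26 (when the transaction closes) gives a deadline of 2000-05-01; completed 2000-04-27, before the deadline.
Step 2 — counting 5 days from 2000-04-27 (when Form R-1 is filed) gives a deadline of 2000-05-02; 2000-04-29 is within that limit.
Step 3 — must wait 21 days from 2000-04-26 (when the transaction closes), so not before 2000-05-17; 2000-05-18 is on or after that date.
Step 4 — 20 and 56 days from 2000-05-18 (when the website notice is posted) are 2000-06-07 and 2000-07-13 respectively; 2000-06-05 is 2 days too early.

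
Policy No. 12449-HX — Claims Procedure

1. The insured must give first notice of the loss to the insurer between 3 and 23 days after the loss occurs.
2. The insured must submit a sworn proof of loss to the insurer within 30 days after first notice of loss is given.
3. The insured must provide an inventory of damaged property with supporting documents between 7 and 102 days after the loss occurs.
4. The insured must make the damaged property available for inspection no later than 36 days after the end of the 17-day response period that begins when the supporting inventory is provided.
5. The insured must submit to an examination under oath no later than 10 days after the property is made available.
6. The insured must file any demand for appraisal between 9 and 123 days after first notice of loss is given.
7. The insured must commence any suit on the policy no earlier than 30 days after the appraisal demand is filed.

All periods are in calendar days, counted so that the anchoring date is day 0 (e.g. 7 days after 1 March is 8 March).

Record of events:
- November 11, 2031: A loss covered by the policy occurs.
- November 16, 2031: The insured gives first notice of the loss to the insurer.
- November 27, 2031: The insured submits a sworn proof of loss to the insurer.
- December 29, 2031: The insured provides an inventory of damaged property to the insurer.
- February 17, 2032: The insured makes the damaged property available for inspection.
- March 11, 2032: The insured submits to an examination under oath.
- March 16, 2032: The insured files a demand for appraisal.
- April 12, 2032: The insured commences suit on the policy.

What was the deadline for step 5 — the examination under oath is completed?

February 27, 2032

Step 5 runs from February 17, 2032, when the property is made available. 10 days after February 17, 2032 is February 27, 2032.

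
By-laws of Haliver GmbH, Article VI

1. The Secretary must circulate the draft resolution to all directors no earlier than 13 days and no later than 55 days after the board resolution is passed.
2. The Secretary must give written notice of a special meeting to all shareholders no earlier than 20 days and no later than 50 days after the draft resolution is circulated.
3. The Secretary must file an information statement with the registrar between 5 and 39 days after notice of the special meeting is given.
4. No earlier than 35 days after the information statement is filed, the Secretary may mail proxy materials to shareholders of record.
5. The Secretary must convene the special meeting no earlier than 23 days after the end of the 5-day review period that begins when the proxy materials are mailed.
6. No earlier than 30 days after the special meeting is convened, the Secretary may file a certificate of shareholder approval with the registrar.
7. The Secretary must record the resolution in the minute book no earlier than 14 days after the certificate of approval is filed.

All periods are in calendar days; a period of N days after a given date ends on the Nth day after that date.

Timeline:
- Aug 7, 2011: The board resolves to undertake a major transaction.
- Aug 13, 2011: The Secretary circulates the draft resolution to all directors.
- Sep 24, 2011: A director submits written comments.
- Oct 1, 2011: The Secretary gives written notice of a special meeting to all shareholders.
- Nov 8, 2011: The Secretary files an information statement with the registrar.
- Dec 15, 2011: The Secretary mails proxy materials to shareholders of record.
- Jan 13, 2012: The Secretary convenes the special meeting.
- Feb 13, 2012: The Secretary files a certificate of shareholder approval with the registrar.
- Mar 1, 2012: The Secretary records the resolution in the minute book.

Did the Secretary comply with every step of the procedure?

(1) the permitted window runs from Aug 7, 2011 + 13 = Aug 20, 2011 to Aug 7, 2011 + 55 = Oct 1, 2011; Aug 13, 2011 is 7 days too early.
No need to go further; step 1 was not satisfied.

No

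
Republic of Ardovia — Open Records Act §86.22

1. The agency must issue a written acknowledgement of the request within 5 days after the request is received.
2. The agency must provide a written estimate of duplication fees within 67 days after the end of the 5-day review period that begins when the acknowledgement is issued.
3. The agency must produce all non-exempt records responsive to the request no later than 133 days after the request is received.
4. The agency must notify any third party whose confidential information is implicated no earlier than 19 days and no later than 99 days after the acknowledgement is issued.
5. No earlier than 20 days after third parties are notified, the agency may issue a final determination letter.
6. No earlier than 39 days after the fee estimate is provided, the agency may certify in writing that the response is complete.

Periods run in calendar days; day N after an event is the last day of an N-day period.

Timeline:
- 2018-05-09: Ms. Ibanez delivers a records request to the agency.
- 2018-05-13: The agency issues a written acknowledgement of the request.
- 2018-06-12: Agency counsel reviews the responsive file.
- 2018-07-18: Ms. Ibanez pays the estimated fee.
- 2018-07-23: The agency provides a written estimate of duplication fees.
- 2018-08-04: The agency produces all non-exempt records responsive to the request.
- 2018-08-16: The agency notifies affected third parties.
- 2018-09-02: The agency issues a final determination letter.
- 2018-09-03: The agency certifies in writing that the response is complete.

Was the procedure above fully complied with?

Step 1 — counting 5 days from 2018-05-09 (when the request is received) gives a deadline of 2018-05-14; 2018-05-13 is within that limit.
Step 2 — counting 67 days from 2018-05-18 (end of the 5-day review period, which began when the acknowledgement is issued on 2018-05-13) gives a deadline of 2018-07-24; done 2018-07-23 — timely.
Step 3 — counting 133 days from 2018-05-09 (when the request is received) gives a deadline of 2018-09-19; 2018-08-04 is within that limit.
Step 4 — 19 and 99 days from 2018-05-13 (when the acknowledgement is issued) are 2018-06-01 and 2018-08-20 respectively; done 2018-08-16, which is between those dates.
Step 5 — must wait 20 days from 2018-08-16 (when third parties are notified), so not before 2018-09-05; done 2018-09-02 — 3 days too early.
The analysis stops there.

No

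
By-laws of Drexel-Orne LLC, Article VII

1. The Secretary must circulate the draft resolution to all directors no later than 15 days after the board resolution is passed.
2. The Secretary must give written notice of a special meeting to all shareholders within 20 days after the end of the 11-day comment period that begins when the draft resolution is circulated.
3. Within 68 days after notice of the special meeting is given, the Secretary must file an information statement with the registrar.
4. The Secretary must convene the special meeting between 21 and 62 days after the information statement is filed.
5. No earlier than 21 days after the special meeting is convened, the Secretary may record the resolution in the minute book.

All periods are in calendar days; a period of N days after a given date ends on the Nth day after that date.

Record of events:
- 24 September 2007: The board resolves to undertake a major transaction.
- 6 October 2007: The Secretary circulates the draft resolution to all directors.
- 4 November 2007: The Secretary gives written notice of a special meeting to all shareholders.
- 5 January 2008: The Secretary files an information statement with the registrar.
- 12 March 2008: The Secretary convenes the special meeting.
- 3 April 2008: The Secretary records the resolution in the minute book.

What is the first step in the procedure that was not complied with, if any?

Step 1 — counting 15 days from 24 September 2007 (when the board resolution is passed) gives a deadline of 9 October 2007; done 6 October 2007 — timely.
Step 2 — counting 20 days from 17 October 2007 (end of the 11-day comment period, which began when the draft resolution is circulated on 6 October 2007) gives a deadline of 6 November 2007; completed 4 November 2007, before the deadline.
Step 3 — counting 68 days from 4 November 2007 (when notice of the special meeting is given) gives a deadline of 11 January 2008; 5 January 2008 is within that limit.
Step 4 — 21 and 62 days from 5 January 2008 (when the information statement is filed) are 26 January 2008 and 7 March 2008 respectively; 12 March 2008 is 5 days past the end of the window.

Step 4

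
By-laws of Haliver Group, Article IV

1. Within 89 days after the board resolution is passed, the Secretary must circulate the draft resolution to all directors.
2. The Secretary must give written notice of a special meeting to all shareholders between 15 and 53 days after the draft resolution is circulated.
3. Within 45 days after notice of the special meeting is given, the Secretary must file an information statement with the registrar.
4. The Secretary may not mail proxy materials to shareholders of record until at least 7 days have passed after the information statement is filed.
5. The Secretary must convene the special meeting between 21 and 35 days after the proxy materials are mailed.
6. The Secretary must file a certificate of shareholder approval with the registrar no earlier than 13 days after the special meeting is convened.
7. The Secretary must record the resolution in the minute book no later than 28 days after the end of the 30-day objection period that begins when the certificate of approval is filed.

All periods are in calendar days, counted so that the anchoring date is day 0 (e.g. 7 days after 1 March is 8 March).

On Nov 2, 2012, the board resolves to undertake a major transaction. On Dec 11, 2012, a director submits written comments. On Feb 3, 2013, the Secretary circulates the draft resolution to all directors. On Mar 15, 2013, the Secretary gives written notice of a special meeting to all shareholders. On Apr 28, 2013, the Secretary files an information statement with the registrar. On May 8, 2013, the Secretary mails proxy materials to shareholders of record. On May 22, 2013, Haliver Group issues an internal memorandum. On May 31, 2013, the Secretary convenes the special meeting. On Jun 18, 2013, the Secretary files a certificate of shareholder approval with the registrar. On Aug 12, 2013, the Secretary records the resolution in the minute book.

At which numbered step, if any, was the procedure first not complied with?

Step 1

Step 1 — counting 89 days from Nov 2, 2012 (when the board resolution is passed) gives a deadline of Jan 30, 2013; Feb 3, 2013 misses that deadline by 4 days.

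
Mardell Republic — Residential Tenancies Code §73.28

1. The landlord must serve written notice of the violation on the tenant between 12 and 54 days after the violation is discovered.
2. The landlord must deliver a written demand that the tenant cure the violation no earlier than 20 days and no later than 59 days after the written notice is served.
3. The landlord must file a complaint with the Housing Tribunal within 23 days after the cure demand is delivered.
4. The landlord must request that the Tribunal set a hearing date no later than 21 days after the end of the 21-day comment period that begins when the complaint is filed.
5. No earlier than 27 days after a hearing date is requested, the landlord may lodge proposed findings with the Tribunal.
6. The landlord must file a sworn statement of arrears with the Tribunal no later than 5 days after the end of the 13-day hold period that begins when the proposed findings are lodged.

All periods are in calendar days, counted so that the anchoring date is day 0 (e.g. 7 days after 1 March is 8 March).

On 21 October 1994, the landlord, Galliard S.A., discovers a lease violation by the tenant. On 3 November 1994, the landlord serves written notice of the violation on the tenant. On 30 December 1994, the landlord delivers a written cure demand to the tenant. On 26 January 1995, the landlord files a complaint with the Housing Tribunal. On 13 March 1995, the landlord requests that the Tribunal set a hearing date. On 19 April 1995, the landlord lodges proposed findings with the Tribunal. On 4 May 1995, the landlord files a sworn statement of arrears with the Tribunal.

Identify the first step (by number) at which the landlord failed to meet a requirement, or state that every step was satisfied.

Step 1: the window is 12–54 days after 21 October 1994 (when the violation is discovered), so 2 November 1994 through 14 December 1994; done 3 November 1994, which is between those dates.
Step 2: the window is 20–59 days after 3 November 1994 (when the written notice is served), so 23 November 1994 through 1 January 1995; done 30 December 1994 — within the window.
Step 3: 23 days after 30 December 1994 (when the cure demand is delivered) is 22 January 1995; 26 January 1995 misses that deadline by 4 days.
That is the first point of non-compliance.

Step 3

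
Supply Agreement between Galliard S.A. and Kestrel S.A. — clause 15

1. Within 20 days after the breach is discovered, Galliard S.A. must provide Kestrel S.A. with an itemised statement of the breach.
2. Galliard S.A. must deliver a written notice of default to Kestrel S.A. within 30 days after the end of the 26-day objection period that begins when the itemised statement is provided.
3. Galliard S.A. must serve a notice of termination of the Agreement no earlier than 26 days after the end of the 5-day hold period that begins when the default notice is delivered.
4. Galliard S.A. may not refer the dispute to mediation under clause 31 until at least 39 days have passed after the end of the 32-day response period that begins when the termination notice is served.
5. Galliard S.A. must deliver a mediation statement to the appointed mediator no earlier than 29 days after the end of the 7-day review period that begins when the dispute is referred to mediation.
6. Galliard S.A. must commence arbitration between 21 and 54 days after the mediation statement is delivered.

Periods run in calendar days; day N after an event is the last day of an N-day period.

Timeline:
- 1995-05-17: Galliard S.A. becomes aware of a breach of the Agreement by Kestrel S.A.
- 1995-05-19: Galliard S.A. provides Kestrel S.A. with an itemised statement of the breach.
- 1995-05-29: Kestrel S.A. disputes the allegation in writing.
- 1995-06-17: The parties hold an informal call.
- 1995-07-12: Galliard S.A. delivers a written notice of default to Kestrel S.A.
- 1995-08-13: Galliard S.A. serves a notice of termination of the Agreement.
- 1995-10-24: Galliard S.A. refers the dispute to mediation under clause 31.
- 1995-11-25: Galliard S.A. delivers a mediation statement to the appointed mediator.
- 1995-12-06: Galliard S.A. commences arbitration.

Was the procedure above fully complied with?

Step 1: 20 days after 1995-05-17 (when the breach is discovered) is 1995-06-06; completed 1995-05-19, before the deadline.
Step 2: 30 days after 1995-06-14 (end of the 26-day objection period, which began when the itemised statement is provided on 1995-05-19) is 1995-07-14; done 1995-07-12 — timely.
Step 3: the earliest permitted date is 26 days after 1995-07-17 (end of the 5-day hold period, which began when the default notice is delivered on 1995-07-12), i.e. 1995-08-12; done 1995-08-13, after the minimum wait.
Step 4: the earliest permitted date is 39 days after 1995-09-14 (end of the 32-day response period, which began when the termination notice is served on 1995-08-13), i.e. 1995-10-23; 1995-10-24 is on or after that date.
Step 5: the earliest permitted date is 29 days after 1995-10-31 (end of the 7-day review period, which began when the dispute is referred to mediation on 1995-10-24), i.e. 1995-11-29; 1995-11-25 is 4 days before the earliest permitted date.
No need to go further; step 5 was not satisfied.

No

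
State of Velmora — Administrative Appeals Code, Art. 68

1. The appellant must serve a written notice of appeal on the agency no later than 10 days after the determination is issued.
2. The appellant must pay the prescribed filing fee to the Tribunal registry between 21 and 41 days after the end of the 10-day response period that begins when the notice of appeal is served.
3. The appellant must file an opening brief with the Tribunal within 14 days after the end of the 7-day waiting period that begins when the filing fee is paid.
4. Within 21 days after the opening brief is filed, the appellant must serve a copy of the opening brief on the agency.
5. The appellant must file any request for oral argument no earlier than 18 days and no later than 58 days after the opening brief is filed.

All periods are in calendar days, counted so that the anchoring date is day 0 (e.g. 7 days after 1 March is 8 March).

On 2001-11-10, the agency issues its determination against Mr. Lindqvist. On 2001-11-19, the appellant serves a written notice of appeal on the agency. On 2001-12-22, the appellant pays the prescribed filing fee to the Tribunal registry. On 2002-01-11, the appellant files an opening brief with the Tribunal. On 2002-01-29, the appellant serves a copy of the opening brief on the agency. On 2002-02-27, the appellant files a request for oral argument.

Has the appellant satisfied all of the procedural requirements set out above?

Yes

(1) due by 2001-11-10 + 10 days = 2001-11-20; completed 2001-11-19, before the deadline.
(2) the permitted window runs from 2001-11-29 + 21 = 2001-12-20 to 2001-11-29 + 41 = 2002-01-09; done 2001-12-22, which is between those dates.
(3) due by 2001-12-29 + 14 days = 2002-01-12; 2002-01-11 is within that limit.
(4) due by 2002-01-11 + 21 days = 2002-02-01; done 2002-01-29 — timely.
(5) the permitted window runs from 2002-01-11 + 18 = 2002-01-29 to 2002-01-11 + 58 = 2002-03-10; 2002-02-27 falls inside that range.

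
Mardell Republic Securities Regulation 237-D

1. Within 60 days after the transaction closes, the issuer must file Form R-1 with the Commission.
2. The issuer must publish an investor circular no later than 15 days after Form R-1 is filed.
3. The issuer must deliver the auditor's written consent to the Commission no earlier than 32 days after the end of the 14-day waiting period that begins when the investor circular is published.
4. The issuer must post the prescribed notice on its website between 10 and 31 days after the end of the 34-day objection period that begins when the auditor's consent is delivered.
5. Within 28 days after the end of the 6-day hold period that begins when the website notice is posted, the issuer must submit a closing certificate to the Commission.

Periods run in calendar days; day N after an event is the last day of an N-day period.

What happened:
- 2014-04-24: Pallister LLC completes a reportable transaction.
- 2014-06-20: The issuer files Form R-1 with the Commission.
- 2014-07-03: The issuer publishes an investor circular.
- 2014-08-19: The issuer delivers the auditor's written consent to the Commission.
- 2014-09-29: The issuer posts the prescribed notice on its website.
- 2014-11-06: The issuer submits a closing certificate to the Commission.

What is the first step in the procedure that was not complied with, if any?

Step 1: 60 days after 2014-04-24 (when the transaction closes) is 2014-06-23; 2014-06-20 is within that limit.
Step 2: 15 days after 2014-06-20 (when Form R-1 is filed) is 2014-07-05; 2014-07-03 is within that limit.
Step 3: the earliest permitted date is 32 days after 2014-07-17 (end of the 14-day waiting period, which began when the investor circular is published on 2014-07-03), i.e. 2014-08-18; 2014-08-19 is on or after that date.
Step 4: the window is 10–31 days after 2014-09-22 (end of the 34-day objection period, which began when the auditor's consent is delivered on 2014-08-19), so 2014-10-02 through 2014-10-23; 2014-09-29 is 3 days too early.

Step 4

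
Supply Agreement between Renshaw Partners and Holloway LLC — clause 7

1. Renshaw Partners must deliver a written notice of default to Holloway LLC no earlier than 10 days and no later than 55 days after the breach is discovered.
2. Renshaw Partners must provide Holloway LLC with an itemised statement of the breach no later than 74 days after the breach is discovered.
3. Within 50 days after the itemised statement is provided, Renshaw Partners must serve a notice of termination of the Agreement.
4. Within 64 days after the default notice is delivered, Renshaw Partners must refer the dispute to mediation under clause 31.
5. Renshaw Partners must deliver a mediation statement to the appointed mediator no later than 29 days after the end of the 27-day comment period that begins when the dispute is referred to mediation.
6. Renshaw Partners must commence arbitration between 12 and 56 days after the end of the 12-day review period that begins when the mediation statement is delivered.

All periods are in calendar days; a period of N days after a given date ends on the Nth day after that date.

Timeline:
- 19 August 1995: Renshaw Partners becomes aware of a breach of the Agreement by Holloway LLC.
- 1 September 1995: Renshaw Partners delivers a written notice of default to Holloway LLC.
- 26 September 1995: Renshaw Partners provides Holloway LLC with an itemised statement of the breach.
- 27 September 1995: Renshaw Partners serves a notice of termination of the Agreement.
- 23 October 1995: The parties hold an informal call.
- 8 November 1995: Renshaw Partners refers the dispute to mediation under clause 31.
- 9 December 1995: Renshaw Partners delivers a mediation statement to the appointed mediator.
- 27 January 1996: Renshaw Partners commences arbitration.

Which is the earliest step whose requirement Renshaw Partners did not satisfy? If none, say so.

Step 1 — 10 and 55 days from 19 August 1995 (when the breach is discovered) are 29 August 1995 and 13 October 1995 respectively; 1 September 1995 falls inside that range.
Step 2 — counting 74 days from 19 August 1995 (when the breach is discovered) gives a deadline of 1 November 1995; completed 26 September 1995, before the deadline.
Step 3 — counting 50 days from 26 September 1995 (when the itemised statement is provided) gives a deadline of 15 November 1995; 27 September 1995 is within that limit.
Step 4 — counting 64 days from 1 September 1995 (when the default notice is delivered) gives a deadline of 4 November 1995; not done until 8 November 1995, 4 days after the deadline.
Later steps need not be reached.

Step 4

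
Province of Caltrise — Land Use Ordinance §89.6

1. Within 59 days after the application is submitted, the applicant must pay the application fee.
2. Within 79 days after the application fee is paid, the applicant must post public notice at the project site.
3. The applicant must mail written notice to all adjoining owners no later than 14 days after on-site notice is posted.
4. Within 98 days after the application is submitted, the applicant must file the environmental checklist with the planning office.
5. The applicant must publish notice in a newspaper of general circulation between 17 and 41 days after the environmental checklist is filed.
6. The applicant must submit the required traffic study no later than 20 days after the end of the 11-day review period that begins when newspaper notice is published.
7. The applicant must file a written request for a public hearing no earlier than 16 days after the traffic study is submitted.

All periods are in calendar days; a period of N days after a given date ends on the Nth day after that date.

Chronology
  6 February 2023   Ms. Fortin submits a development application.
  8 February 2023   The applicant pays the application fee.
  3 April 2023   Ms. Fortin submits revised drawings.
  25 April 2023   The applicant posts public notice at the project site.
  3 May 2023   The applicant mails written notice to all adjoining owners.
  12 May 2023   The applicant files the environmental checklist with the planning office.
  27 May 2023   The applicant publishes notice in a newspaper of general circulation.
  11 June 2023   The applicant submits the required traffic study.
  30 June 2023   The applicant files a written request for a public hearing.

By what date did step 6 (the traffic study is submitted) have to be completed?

27 June 2023

Newspaper notice is published on 27 May 2023; the 11-day review period therefore ends 7 June 2023, and step 6 runs from that date. 20 days after 7 June 2023 is 27 June 2023.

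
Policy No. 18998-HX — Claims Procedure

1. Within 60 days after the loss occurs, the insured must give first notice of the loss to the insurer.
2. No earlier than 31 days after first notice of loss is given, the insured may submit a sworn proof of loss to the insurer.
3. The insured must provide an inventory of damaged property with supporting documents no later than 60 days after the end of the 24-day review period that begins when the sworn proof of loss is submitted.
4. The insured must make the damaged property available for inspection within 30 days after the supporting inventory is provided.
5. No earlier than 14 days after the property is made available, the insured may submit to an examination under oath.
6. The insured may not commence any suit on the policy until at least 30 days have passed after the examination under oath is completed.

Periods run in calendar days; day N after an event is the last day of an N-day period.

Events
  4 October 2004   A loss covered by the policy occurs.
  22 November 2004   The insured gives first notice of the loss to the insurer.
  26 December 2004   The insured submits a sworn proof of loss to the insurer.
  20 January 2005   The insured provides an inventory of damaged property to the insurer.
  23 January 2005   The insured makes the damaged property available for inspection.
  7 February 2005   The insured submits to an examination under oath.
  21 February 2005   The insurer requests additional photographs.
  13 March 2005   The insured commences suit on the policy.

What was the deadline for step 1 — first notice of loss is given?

Step 1 runs from 4 October 2004, when the loss occurs. 60 days after 4 October 2004 is 3 December 2004.

3 December 2004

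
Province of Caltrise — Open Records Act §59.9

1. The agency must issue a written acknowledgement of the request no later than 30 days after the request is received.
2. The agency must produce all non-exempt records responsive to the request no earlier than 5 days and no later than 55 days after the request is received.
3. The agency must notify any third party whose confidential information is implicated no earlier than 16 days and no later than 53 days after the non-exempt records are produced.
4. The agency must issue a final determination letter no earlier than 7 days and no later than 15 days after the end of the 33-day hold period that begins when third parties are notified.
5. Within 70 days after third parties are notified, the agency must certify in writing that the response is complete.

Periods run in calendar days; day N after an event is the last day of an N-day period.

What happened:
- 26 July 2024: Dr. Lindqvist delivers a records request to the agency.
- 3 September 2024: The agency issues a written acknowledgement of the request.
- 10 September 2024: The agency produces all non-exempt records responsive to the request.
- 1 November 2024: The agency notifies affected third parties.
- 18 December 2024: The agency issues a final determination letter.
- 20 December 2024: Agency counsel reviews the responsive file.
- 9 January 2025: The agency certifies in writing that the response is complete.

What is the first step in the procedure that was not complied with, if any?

Step 1

(1) due by 26 July 2024 + 30 days = 25 August 2024; not done until 3 September 2024, 9 days after the deadline.
The analysis stops there.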